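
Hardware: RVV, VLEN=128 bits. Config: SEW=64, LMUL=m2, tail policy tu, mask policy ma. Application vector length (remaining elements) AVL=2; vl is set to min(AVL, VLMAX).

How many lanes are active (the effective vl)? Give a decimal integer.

vl = 2

VLMAX = VLEN×LMUL/SEW = 128×2/64 = 4
AVL=2 ≤ VLMAX=4, so vl = 2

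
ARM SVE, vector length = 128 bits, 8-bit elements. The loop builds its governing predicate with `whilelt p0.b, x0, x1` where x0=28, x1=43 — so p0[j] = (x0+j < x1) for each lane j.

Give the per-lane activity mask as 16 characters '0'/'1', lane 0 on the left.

predicate = 1111111111111110

128-bit reg / 8-bit elem → 16 lanes
whilelt: lane j active iff 28+j < 43 → j < 15 → 15 active
bits (lane 0 leftmost): 1111111111111110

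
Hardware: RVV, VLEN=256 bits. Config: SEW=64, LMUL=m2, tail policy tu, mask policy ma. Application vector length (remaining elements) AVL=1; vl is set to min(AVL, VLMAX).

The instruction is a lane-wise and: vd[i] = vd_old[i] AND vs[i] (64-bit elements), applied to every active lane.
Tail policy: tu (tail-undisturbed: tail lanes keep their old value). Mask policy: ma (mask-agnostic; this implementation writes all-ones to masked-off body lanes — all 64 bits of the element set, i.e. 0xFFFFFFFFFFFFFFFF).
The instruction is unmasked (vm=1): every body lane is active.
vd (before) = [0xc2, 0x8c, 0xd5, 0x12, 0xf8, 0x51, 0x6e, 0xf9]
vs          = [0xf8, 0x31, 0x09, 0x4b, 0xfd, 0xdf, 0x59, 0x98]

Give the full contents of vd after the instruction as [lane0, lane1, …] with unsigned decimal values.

lanes per group: 256·2/64 = 8
vl ← min(1, 8) = 1
vd[0] and(0xc2,0xf8) -> 0xc0
vd[1] tail/keep -> 0x8c
vd[2] tail/keep -> 0xd5
vd[3] tail/keep -> 0x12
vd[4] tail/keep -> 0xf8
vd[5] tail/keep -> 0x51
vd[6] tail/keep -> 0x6e
vd[7] tail/keep -> 0xf9

vd = [192, 140, 213, 18, 248, 81, 110, 249]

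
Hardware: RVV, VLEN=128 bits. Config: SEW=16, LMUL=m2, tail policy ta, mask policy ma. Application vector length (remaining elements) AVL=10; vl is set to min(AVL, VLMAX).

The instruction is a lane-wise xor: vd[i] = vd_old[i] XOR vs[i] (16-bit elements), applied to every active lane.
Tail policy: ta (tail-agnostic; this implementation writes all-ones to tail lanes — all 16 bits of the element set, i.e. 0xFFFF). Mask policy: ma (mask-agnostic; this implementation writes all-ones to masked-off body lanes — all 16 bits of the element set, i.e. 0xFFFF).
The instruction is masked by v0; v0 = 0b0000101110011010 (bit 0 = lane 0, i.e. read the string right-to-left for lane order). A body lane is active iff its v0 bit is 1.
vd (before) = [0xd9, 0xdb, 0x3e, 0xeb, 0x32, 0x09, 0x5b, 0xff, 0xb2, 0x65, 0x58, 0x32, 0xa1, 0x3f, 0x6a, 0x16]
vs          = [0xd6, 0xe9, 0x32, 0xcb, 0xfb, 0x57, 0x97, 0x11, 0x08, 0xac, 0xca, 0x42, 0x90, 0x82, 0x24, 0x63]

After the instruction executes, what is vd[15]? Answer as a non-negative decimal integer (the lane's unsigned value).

VLMAX = VLEN×LMUL/SEW = 128×2/16 = 16
vl ← min(10, 16) = 10
lane  0: mask-off/ones ⇒ 0xffff
lane  1: xor(0xdb,0xe9) ⇒ 0x32
lane  2: mask-off/ones ⇒ 0xffff
lane  3: xor(0xeb,0xcb) ⇒ 0x20
lane  4: xor(0x32,0xfb) ⇒ 0xc9
lane  5: mask-off/ones ⇒ 0xffff
lane  6: mask-off/ones ⇒ 0xffff
lane  7: xor(0xff,0x11) ⇒ 0xee
lane  8: xor(0xb2,0x08) ⇒ 0xba
lane  9: xor(0x65,0xac) ⇒ 0xc9
lane 10: tail/ones ⇒ 0xffff
lane 11: tail/ones ⇒ 0xffff
lane 12: tail/ones ⇒ 0xffff
lane 13: tail/ones ⇒ 0xffff
lane 14: tail/ones ⇒ 0xffff
lane 15: tail/ones ⇒ 0xffff

vd[15] = 65535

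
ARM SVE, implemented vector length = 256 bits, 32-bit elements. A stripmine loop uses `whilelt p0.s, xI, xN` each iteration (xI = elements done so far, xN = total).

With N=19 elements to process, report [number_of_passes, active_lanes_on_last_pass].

lane count: 256 div 32 = 8
19 elements at 8/iter → 3 passes, remainder 3 on the last

[iterations, last_vl] = [3, 3]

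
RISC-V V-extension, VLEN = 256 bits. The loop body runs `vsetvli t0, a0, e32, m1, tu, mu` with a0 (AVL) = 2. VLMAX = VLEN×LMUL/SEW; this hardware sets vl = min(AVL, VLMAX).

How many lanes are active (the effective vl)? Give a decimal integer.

vl = 2

VLMAX = VLEN×LMUL/SEW = 256×1/32 = 8
vl ← min(2, 8) = 2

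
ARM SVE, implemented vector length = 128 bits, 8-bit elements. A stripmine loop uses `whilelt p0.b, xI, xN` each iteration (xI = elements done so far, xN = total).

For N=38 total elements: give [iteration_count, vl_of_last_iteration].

[iterations, last_vl] = [3, 6]

lane count: 128 div 8 = 16
iterations = ceil(38/16) = 3; final-pass vl = 6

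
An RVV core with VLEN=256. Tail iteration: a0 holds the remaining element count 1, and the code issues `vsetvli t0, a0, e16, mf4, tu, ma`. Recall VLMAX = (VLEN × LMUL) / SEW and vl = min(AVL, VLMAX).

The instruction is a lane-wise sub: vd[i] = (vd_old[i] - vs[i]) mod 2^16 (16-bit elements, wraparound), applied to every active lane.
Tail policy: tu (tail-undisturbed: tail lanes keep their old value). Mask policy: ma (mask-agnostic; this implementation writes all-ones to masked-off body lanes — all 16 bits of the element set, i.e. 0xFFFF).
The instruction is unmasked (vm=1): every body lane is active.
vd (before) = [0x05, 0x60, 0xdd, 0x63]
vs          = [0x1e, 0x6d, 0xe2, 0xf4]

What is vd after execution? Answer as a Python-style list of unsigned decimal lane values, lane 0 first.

lanes per group: 256·1/4/16 = 4
AVL=1 ≤ VLMAX=4, so vl = 1
lane  0: sub(0x05,0x1e) ⇒ 0xffe7
lane  1: tail/keep ⇒ 0x60
lane  2: tail/keep ⇒ 0xdd
lane  3: tail/keep ⇒ 0x63

vd = [65511, 96, 221, 99]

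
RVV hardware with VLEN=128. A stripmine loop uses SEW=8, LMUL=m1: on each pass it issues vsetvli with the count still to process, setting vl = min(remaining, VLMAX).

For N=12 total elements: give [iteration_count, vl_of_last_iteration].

[iterations, last_vl] = [1, 12]

VLMAX = VLEN×LMUL/SEW = 128×1/8 = 16
N=12: ⌈12/16⌉ = 1 iters; last vl = 12 − 0×16 = 12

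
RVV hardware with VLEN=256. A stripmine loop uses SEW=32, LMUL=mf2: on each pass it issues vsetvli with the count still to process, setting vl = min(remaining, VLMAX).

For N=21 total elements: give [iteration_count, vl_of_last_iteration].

[iterations, last_vl] = [6, 1]

VLMAX = (256 × 1/2) / 32 = 4 lanes
N=21: ⌈21/4⌉ = 6 iters; last vl = 21 − 5×4 = 1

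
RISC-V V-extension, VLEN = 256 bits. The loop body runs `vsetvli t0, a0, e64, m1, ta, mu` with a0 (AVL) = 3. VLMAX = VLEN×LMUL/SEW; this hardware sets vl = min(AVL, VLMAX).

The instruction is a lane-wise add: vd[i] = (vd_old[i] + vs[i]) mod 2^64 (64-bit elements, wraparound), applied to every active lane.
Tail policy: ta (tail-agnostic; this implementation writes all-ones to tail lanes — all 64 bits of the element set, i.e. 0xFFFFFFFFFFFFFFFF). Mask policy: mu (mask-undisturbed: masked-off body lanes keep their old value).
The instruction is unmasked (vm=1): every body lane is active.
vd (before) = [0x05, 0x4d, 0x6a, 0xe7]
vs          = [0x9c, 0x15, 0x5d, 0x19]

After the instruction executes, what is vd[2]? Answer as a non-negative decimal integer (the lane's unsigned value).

vd[2] = 199

VLMAX = (256 × 1) / 64 = 4 lanes
AVL=3 ≤ VLMAX=4, so vl = 3
  i=0: add(0x05,0x9c) → 161
  i=1: add(0x4d,0x15) → 98
  i=2: add(0x6a,0x5d) → 199
  i=3: tail/ones → 18446744073709551615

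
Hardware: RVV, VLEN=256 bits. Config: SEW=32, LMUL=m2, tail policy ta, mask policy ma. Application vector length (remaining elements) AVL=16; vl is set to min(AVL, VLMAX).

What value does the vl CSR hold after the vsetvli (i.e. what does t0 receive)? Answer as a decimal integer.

vl = 16

VLMAX = (256 × 2) / 32 = 16 lanes
AVL=16 ≤ VLMAX=16, so vl = 16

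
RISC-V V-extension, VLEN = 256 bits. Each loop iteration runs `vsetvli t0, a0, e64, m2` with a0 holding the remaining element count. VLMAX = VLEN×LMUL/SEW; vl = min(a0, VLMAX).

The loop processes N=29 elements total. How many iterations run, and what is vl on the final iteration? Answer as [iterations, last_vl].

[iterations, last_vl] = [4, 5]

VLMAX = VLEN×LMUL/SEW = 256×2/64 = 8
29 elements at 8/iter → 4 passes, remainder 5 on the last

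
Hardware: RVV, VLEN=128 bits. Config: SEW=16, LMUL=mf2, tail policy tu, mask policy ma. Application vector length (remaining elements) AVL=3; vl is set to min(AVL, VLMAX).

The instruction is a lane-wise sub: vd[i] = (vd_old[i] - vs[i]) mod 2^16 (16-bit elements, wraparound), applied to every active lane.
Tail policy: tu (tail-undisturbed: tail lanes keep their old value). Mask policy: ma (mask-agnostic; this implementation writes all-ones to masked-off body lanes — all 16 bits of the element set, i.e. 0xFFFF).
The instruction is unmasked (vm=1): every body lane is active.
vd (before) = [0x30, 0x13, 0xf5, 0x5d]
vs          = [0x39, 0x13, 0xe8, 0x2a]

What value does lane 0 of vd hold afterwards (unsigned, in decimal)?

VLMAX = VLEN×LMUL/SEW = 128×1/2/16 = 4
vl ← min(3, 4) = 3
[0] sub(0x30,0x39) = 0xfff7
[1] sub(0x13,0x13) = 0x00
[2] sub(0xf5,0xe8) = 0x0d
[3] tail/keep = 0x5d

vd[0] = 65527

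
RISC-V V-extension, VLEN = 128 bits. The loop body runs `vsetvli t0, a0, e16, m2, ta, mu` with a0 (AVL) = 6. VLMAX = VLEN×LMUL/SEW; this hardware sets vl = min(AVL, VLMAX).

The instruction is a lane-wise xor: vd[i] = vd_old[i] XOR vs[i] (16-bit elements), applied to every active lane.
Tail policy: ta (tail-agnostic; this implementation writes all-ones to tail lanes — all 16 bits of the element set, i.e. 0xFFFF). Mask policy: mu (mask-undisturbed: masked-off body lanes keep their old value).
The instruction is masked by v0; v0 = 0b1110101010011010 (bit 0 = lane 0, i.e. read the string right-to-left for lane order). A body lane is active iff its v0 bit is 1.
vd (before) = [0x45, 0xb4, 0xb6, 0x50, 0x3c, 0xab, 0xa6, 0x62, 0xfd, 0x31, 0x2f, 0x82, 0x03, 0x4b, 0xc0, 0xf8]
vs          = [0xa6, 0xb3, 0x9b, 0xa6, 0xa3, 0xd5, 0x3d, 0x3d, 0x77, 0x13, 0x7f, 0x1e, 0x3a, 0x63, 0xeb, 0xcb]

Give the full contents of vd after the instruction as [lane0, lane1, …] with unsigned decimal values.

VLMAX = (128 × 2) / 16 = 16 lanes
vl ← min(6, 16) = 6
[0] mask-off/keep = 0x45
[1] xor(0xb4,0xb3) = 0x07
[2] mask-off/keep = 0xb6
[3] xor(0x50,0xa6) = 0xf6
[4] xor(0x3c,0xa3) = 0x9f
[5] mask-off/keep = 0xab
[6] tail/ones = 0xffff
[7] tail/ones = 0xffff
[8] tail/ones = 0xffff
[9] tail/ones = 0xffff
[10] tail/ones = 0xffff
[11] tail/ones = 0xffff
[12] tail/ones = 0xffff
[13] tail/ones = 0xffff
[14] tail/ones = 0xffff
[15] tail/ones = 0xffff

vd = [69, 7, 182, 246, 159, 171, 65535, 65535, 65535, 65535, 65535, 65535, 65535, 65535, 65535, 65535]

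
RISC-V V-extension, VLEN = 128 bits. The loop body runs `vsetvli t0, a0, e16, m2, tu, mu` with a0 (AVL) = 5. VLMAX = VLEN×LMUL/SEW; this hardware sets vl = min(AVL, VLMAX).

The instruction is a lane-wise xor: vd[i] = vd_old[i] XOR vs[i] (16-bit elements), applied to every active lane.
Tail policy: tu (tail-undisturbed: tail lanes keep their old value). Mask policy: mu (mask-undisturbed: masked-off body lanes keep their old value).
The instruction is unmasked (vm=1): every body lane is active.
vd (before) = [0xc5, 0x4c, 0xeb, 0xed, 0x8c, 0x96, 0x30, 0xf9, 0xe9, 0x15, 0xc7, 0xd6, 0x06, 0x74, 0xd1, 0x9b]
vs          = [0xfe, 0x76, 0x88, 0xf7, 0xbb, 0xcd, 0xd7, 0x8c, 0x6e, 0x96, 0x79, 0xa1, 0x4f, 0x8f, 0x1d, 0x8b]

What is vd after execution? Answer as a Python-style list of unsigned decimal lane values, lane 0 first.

vd = [59, 58, 99, 26, 55, 150, 48, 249, 233, 21, 199, 214, 6, 116, 209, 155]

lanes per group: 128·2/16 = 16
vl ← min(5, 16) = 5
vd[0] xor(0xc5,0xfe) -> 0x3b
vd[1] xor(0x4c,0x76) -> 0x3a
vd[2] xor(0xeb,0x88) -> 0x63
vd[3] xor(0xed,0xf7) -> 0x1a
vd[4] xor(0x8c,0xbb) -> 0x37
vd[5] tail/keep -> 0x96
vd[6] tail/keep -> 0x30
vd[7] tail/keep -> 0xf9
vd[8] tail/keep -> 0xe9
vd[9] tail/keep -> 0x15
vd[10] tail/keep -> 0xc7
vd[11] tail/keep -> 0xd6
vd[12] tail/keep -> 0x06
vd[13] tail/keep -> 0x74
vd[14] tail/keep -> 0xd1
vd[15] tail/keep -> 0x9b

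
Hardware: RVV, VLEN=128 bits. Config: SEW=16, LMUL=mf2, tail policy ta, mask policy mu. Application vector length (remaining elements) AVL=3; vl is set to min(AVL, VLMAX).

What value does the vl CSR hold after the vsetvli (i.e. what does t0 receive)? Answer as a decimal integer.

VLMAX = (128 × 1/2) / 16 = 4 lanes
vl ← min(3, 4) = 3

vl = 3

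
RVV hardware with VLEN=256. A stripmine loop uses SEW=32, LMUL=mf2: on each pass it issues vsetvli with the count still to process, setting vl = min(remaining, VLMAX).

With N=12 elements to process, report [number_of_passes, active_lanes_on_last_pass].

VLMAX = (256 × 1/2) / 32 = 4 lanes
12 elements at 4/iter → 3 passes, remainder 4 on the last

[iterations, last_vl] = [3, 4]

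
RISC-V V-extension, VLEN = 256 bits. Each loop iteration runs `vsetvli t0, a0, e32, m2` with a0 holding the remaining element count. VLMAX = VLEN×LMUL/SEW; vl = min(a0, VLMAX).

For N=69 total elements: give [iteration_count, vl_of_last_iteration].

VLMAX = VLEN×LMUL/SEW = 256×2/32 = 16
iterations = ceil(69/16) = 5; final-pass vl = 5

[iterations, last_vl] = [5, 5]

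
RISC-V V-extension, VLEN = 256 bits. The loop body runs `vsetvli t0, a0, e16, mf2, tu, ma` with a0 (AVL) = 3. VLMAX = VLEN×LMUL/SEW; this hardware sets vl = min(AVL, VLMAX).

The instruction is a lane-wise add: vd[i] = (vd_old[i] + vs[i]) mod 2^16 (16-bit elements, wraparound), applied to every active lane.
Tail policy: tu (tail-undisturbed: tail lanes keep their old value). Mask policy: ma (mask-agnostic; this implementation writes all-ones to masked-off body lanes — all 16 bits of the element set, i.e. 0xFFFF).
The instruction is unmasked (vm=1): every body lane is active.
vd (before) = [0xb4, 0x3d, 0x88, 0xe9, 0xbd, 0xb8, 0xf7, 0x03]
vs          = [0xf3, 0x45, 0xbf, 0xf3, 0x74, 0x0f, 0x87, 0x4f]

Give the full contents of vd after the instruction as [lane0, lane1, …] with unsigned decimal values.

VLMAX = (256 × 1/2) / 16 = 8 lanes
vl = min(AVL, VLMAX) = min(3, 8) = 3
[0] add(0xb4,0xf3) = 0x1a7
[1] add(0x3d,0x45) = 0x82
[2] add(0x88,0xbf) = 0x147
[3] tail/keep = 0xe9
[4] tail/keep = 0xbd
[5] tail/keep = 0xb8
[6] tail/keep = 0xf7
[7] tail/keep = 0x03

vd = [423, 130, 327, 233, 189, 184, 247, 3]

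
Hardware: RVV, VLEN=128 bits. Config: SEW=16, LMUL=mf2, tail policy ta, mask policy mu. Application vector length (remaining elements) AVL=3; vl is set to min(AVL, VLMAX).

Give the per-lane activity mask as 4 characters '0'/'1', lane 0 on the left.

predicate = 1110

VLMAX = (128 × 1/2) / 16 = 4 lanes
AVL=3 ≤ VLMAX=4, so vl = 3
bits (lane 0 leftmost): 1110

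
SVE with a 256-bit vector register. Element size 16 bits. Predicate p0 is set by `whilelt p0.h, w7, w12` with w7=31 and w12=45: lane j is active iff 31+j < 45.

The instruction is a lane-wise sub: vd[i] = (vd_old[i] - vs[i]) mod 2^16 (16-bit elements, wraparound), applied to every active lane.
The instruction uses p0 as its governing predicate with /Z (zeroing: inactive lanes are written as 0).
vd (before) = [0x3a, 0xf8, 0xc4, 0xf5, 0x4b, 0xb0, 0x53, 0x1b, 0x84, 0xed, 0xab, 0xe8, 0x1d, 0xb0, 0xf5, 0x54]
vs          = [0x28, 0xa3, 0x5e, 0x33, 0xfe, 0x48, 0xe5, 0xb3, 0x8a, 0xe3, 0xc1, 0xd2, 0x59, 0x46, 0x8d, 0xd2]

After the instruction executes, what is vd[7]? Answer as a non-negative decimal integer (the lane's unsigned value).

256-bit reg / 16-bit elem → 16 lanes
p0[j] = (31+j < 45); true for j=0..13 → 14 lanes set
vd[0] sub(0x3a,0x28) -> 0x12
vd[1] sub(0xf8,0xa3) -> 0x55
vd[2] sub(0xc4,0x5e) -> 0x66
vd[3] sub(0xf5,0x33) -> 0xc2
vd[4] sub(0x4b,0xfe) -> 0xff4d
vd[5] sub(0xb0,0x48) -> 0x68
vd[6] sub(0x53,0xe5) -> 0xff6e
vd[7] sub(0x1b,0xb3) -> 0xff68
vd[8] sub(0x84,0x8a) -> 0xfffa
vd[9] sub(0xed,0xe3) -> 0x0a
vd[10] sub(0xab,0xc1) -> 0xffea
vd[11] sub(0xe8,0xd2) -> 0x16
vd[12] sub(0x1d,0x59) -> 0xffc4
vd[13] sub(0xb0,0x46) -> 0x6a
vd[14] tail/zero -> 0x00
vd[15] tail/zero -> 0x00

vd[7] = 65384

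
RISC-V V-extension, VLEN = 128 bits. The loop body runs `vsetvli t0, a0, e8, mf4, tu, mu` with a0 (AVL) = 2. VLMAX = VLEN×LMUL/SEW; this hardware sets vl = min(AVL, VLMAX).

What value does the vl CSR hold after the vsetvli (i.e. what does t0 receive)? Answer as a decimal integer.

vl = 2

lanes per group: 128·1/4/8 = 4
vl = min(AVL, VLMAX) = min(2, 4) = 2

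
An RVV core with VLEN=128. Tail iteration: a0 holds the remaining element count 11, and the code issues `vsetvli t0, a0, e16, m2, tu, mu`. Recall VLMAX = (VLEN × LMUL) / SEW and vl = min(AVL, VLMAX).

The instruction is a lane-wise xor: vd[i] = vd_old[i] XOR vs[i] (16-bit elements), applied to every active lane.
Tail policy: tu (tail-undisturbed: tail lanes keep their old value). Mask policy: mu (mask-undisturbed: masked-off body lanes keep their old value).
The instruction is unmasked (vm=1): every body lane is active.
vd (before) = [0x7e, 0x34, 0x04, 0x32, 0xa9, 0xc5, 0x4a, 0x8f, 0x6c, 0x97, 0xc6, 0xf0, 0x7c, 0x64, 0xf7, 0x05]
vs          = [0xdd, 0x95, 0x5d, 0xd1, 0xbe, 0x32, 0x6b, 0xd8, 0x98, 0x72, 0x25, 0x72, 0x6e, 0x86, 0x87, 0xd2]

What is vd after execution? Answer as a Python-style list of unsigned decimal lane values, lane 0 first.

vd = [163, 161, 89, 227, 23, 247, 33, 87, 244, 229, 227, 240, 124, 100, 247, 5]

VLMAX = (128 × 2) / 16 = 16 lanes
vl = min(AVL, VLMAX) = min(11, 16) = 11
[0] xor(0x7e,0xdd) = 0xa3
[1] xor(0x34,0x95) = 0xa1
[2] xor(0x04,0x5d) = 0x59
[3] xor(0x32,0xd1) = 0xe3
[4] xor(0xa9,0xbe) = 0x17
[5] xor(0xc5,0x32) = 0xf7
[6] xor(0x4a,0x6b) = 0x21
[7] xor(0x8f,0xd8) = 0x57
[8] xor(0x6c,0x98) = 0xf4
[9] xor(0x97,0x72) = 0xe5
[10] xor(0xc6,0x25) = 0xe3
[11] tail/keep = 0xf0
[12] tail/keep = 0x7c
[13] tail/keep = 0x64
[14] tail/keep = 0xf7
[15] tail/keep = 0x05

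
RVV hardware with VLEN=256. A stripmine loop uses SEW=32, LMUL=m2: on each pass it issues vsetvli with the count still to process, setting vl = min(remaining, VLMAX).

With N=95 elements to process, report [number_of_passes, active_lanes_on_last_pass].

[iterations, last_vl] = [6, 15]

VLMAX = (256 × 2) / 32 = 16 lanes
N=95: ⌈95/16⌉ = 6 iters; last vl = 95 − 5×16 = 15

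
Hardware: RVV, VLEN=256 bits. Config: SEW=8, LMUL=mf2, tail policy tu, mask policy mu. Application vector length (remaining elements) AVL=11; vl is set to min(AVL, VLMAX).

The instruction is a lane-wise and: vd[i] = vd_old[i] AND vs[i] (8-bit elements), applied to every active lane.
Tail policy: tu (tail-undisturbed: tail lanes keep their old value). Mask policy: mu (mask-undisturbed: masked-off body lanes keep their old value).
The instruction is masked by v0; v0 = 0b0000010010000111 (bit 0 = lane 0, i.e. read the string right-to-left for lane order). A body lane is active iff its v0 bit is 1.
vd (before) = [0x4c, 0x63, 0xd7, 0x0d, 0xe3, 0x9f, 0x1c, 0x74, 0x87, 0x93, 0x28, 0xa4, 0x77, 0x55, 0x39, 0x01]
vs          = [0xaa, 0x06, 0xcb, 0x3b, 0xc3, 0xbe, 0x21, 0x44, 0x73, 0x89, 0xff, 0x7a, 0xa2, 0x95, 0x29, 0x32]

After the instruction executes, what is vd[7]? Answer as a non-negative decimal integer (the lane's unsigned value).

vd[7] = 68

VLMAX = VLEN×LMUL/SEW = 256×1/2/8 = 16
AVL=11 ≤ VLMAX=16, so vl = 11
  i=0: and(0x4c,0xaa) → 8
  i=1: and(0x63,0x06) → 2
  i=2: and(0xd7,0xcb) → 195
  i=3: mask-off/keep → 13
  i=4: mask-off/keep → 227
  i=5: mask-off/keep → 159
  i=6: mask-off/keep → 28
  i=7: and(0x74,0x44) → 68
  i=8: mask-off/keep → 135
  i=9: mask-off/keep → 147
  i=10: and(0x28,0xff) → 40
  i=11: tail/keep → 164
  i=12: tail/keep → 119
  i=13: tail/keep → 85
  i=14: tail/keep → 57
  i=15: tail/keep → 1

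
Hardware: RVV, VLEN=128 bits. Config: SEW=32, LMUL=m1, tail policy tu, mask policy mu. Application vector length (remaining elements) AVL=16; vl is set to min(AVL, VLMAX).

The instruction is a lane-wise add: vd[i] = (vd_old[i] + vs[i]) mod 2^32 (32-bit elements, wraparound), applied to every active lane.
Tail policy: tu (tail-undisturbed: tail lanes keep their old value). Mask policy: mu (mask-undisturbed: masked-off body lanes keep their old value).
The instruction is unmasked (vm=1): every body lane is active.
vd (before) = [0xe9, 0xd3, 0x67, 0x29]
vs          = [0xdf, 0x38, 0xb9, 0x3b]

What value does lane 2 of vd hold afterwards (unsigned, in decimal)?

vd[2] = 288

VLMAX = VLEN×LMUL/SEW = 128×1/32 = 4
AVL=16 > VLMAX=4, so vl = 4
[0] add(0xe9,0xdf) = 0x1c8
[1] add(0xd3,0x38) = 0x10b
[2] add(0x67,0xb9) = 0x120
[3] add(0x29,0x3b) = 0x64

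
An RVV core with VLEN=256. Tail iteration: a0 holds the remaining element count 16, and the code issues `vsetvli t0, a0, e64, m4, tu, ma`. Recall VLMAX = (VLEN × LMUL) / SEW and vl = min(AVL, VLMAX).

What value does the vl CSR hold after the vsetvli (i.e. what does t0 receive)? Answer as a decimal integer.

vl = 16

lanes per group: 256·4/64 = 16
vl = min(AVL, VLMAX) = min(16, 16) = 16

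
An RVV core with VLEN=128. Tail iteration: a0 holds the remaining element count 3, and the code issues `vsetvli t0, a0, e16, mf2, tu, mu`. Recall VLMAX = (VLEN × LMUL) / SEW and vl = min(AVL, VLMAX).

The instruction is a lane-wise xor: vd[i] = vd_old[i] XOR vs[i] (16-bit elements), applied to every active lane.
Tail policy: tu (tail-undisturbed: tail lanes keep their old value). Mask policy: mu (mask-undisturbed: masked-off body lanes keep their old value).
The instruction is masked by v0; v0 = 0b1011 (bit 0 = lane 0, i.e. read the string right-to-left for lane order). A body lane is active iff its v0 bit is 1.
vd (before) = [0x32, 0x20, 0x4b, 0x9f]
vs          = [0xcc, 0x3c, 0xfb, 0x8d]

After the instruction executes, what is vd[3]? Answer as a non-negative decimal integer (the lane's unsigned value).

VLMAX = VLEN×LMUL/SEW = 128×1/2/16 = 4
vl = min(AVL, VLMAX) = min(3, 4) = 3
[0] xor(0x32,0xcc) = 0xfe
[1] xor(0x20,0x3c) = 0x1c
[2] mask-off/keep = 0x4b
[3] tail/keep = 0x9f

vd[3] = 159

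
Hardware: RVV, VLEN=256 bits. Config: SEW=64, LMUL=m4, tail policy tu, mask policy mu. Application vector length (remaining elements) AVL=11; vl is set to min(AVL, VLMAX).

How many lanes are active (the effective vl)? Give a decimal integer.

VLMAX = VLEN×LMUL/SEW = 256×4/64 = 16
vl ← min(11, 16) = 11

vl = 11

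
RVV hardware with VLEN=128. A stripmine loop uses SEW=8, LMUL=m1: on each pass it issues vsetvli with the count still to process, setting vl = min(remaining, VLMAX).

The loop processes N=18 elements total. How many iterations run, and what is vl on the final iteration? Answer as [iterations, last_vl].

lanes per group: 128·1/8 = 16
18 elements at 16/iter → 2 passes, remainder 2 on the last

[iterations, last_vl] = [2, 2]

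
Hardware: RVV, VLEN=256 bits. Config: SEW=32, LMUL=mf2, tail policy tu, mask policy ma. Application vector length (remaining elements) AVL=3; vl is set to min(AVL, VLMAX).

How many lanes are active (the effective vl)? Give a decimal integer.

vl = 3

VLMAX = (256 × 1/2) / 32 = 4 lanes
vl = min(AVL, VLMAX) = min(3, 4) = 3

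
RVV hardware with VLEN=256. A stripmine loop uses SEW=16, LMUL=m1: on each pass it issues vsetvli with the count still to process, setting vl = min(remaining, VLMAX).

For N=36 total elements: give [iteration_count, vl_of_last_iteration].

[iterations, last_vl] = [3, 4]

VLMAX = (256 × 1) / 16 = 16 lanes
N=36: ⌈36/16⌉ = 3 iters; last vl = 36 − 2×16 = 4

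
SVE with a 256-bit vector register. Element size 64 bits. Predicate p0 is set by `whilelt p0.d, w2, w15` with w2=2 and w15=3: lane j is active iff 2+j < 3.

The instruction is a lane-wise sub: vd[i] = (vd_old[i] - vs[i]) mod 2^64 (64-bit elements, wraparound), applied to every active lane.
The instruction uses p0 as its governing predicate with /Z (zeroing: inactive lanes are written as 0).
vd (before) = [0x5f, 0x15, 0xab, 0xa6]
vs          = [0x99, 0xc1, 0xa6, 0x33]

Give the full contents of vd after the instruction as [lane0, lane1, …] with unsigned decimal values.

lane count: 256 div 64 = 4
active while 2+j < 3, i.e. j ∈ [0,1) capped at 4 ⇒ 1
vd[0] sub(0x5f,0x99) -> 0xffffffffffffffc6
vd[1] tail/zero -> 0x00
vd[2] tail/zero -> 0x00
vd[3] tail/zero -> 0x00

vd = [18446744073709551558, 0, 0, 0]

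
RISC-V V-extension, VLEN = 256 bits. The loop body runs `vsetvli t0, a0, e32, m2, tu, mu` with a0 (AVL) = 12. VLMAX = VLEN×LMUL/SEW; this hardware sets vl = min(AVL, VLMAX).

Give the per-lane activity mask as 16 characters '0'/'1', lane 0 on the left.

VLMAX = VLEN×LMUL/SEW = 256×2/32 = 16
AVL=12 ≤ VLMAX=16, so vl = 12
bits (lane 0 leftmost): 1111111111110000

predicate = 1111111111110000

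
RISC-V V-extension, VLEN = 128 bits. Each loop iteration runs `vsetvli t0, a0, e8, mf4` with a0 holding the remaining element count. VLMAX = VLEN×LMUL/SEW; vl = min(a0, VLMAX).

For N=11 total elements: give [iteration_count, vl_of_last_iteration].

VLMAX = VLEN×LMUL/SEW = 128×1/4/8 = 4
iterations = ceil(11/4) = 3; final-pass vl = 3

[iterations, last_vl] = [3, 3]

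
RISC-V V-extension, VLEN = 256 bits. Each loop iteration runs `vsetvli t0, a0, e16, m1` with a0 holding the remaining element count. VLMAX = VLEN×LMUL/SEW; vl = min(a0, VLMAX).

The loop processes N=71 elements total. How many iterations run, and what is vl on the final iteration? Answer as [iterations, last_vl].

VLMAX = (256 × 1) / 16 = 16 lanes
iterations = ceil(71/16) = 5; final-pass vl = 7

[iterations, last_vl] = [5, 7]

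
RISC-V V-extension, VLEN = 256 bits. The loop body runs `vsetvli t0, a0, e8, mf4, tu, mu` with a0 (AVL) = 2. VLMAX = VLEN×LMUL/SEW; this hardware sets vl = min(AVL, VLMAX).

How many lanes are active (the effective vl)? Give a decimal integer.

lanes per group: 256·1/4/8 = 8
AVL=2 ≤ VLMAX=8, so vl = 2

vl = 2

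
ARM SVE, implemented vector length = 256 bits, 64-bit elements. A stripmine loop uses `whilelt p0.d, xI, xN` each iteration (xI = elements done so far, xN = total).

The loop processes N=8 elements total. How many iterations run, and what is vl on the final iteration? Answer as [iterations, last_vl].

lane count: 256 div 64 = 4
N=8: ⌈8/4⌉ = 2 iters; last vl = 8 − 1×4 = 4

[iterations, last_vl] = [2, 4]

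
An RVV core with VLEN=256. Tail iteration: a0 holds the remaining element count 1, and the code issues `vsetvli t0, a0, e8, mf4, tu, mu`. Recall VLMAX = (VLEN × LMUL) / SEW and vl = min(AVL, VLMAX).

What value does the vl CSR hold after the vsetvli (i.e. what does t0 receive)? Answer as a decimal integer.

vl = 1

VLMAX = (256 × 1/4) / 8 = 8 lanes
vl ← min(1, 8) = 1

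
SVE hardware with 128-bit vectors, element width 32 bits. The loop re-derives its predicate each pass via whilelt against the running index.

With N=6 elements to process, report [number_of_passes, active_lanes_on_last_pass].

[iterations, last_vl] = [2, 2]

128-bit reg / 32-bit elem → 4 lanes
6 elements at 4/iter → 2 passes, remainder 2 on the last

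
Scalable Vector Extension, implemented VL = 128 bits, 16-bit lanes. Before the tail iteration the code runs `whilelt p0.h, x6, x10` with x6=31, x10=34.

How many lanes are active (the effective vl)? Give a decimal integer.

register lanes = 128/16 = 8
whilelt: lane j active iff 31+j < 34 → j < 3 → 3 active

vl = 3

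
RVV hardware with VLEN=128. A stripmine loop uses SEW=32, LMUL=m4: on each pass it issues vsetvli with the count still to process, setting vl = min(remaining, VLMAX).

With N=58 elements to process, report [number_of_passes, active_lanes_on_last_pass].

[iterations, last_vl] = [4, 10]

VLMAX = (128 × 4) / 32 = 16 lanes
N=58: ⌈58/16⌉ = 4 iters; last vl = 58 − 3×16 = 10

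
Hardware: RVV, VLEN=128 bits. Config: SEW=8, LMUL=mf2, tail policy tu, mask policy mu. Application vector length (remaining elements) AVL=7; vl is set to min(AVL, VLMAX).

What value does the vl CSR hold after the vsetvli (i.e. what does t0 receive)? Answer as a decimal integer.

VLMAX = VLEN×LMUL/SEW = 128×1/2/8 = 8
vl ← min(7, 8) = 7

vl = 7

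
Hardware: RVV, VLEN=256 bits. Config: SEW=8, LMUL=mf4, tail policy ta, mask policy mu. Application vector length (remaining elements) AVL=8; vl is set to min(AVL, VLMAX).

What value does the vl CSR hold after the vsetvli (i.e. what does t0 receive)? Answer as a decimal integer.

vl = 8

lanes per group: 256·1/4/8 = 8
vl = min(AVL, VLMAX) = min(8, 8) = 8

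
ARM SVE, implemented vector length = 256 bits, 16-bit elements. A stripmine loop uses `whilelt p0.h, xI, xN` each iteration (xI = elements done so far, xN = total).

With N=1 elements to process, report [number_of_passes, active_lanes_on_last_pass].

[iterations, last_vl] = [1, 1]

256-bit reg / 16-bit elem → 16 lanes
N=1: ⌈1/16⌉ = 1 iters; last vl = 1 − 0×16 = 1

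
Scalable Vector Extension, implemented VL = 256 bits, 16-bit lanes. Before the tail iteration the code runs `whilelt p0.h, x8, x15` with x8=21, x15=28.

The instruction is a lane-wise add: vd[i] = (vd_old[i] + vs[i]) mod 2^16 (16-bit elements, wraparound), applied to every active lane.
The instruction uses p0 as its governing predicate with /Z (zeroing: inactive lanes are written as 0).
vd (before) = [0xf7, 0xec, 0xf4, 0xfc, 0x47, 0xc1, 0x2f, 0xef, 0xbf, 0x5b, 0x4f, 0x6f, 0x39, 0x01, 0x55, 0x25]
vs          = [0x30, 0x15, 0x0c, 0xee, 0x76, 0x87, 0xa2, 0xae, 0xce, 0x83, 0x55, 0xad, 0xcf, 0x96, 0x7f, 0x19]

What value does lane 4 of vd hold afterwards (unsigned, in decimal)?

register lanes = 256/16 = 16
active while 21+j < 28, i.e. j ∈ [0,7) capped at 16 ⇒ 7
vd[0] add(0xf7,0x30) -> 0x127
vd[1] add(0xec,0x15) -> 0x101
vd[2] add(0xf4,0x0c) -> 0x100
vd[3] add(0xfc,0xee) -> 0x1ea
vd[4] add(0x47,0x76) -> 0xbd
vd[5] add(0xc1,0x87) -> 0x148
vd[6] add(0x2f,0xa2) -> 0xd1
vd[7] tail/zero -> 0x00
vd[8] tail/zero -> 0x00
vd[9] tail/zero -> 0x00
vd[10] tail/zero -> 0x00
vd[11] tail/zero -> 0x00
vd[12] tail/zero -> 0x00
vd[13] tail/zero -> 0x00
vd[14] tail/zero -> 0x00
vd[15] tail/zero -> 0x00

vd[4] = 189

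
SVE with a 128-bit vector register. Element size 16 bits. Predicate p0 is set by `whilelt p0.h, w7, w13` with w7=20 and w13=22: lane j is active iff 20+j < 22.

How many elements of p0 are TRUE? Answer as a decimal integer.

128-bit reg / 16-bit elem → 8 lanes
whilelt: lane j active iff 20+j < 22 → j < 2 → 2 active

vl = 2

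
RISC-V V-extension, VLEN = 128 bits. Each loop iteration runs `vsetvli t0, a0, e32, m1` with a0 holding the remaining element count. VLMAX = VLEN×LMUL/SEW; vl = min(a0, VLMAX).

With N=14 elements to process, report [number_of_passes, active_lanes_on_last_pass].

lanes per group: 128·1/32 = 4
N=14: ⌈14/4⌉ = 4 iters; last vl = 14 − 3×4 = 2

[iterations, last_vl] = [4, 2]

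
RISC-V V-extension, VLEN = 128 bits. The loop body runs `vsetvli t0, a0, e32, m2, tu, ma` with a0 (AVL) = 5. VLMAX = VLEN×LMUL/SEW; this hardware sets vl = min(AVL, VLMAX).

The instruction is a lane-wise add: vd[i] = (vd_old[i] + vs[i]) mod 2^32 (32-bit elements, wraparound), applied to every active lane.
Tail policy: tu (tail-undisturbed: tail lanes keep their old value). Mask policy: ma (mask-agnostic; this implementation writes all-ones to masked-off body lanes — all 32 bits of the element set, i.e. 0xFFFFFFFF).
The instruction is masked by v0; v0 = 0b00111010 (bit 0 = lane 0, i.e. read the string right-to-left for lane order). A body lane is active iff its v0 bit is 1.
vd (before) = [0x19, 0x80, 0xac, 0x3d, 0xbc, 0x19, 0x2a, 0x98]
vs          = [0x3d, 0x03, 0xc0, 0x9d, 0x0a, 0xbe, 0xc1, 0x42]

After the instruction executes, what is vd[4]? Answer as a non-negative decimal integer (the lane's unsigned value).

vd[4] = 198

VLMAX = (128 × 2) / 32 = 8 lanes
vl ← min(5, 8) = 5
lane  0: mask-off/ones ⇒ 0xffffffff
lane  1: add(0x80,0x03) ⇒ 0x83
lane  2: mask-off/ones ⇒ 0xffffffff
lane  3: add(0x3d,0x9d) ⇒ 0xda
lane  4: add(0xbc,0x0a) ⇒ 0xc6
lane  5: tail/keep ⇒ 0x19
lane  6: tail/keep ⇒ 0x2a
lane  7: tail/keep ⇒ 0x98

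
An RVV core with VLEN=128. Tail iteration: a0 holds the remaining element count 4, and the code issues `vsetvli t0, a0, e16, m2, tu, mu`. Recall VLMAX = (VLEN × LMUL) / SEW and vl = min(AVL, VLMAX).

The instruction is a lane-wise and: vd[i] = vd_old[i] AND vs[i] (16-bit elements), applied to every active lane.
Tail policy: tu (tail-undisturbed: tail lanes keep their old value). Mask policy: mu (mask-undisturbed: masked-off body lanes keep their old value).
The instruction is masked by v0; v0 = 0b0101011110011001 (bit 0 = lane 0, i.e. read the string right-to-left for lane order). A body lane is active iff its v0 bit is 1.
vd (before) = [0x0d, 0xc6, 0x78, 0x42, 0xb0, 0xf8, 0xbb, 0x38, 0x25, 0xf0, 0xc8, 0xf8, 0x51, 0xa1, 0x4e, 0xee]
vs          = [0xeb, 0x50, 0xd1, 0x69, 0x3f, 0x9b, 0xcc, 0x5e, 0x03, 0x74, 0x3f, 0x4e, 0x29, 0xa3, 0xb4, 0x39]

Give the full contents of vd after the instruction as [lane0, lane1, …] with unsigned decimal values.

vd = [9, 198, 120, 64, 176, 248, 187, 56, 37, 240, 200, 248, 81, 161, 78, 238]

VLMAX = (128 × 2) / 16 = 16 lanes
vl ← min(4, 16) = 4
  i=0: and(0x0d,0xeb) → 9
  i=1: mask-off/keep → 198
  i=2: mask-off/keep → 120
  i=3: and(0x42,0x69) → 64
  i=4: tail/keep → 176
  i=5: tail/keep → 248
  i=6: tail/keep → 187
  i=7: tail/keep → 56
  i=8: tail/keep → 37
  i=9: tail/keep → 240
  i=10: tail/keep → 200
  i=11: tail/keep → 248
  i=12: tail/keep → 81
  i=13: tail/keep → 161
  i=14: tail/keep → 78
  i=15: tail/keep → 238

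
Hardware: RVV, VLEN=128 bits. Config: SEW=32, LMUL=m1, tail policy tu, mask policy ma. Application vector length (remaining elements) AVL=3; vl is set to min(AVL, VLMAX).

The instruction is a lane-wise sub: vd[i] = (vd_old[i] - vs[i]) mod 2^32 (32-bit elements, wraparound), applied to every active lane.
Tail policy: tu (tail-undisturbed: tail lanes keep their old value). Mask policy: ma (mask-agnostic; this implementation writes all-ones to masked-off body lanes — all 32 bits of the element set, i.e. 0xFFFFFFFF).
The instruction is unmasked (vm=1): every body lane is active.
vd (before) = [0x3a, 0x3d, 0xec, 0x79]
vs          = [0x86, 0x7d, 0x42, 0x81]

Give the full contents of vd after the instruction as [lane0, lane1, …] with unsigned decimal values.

vd = [4294967220, 4294967232, 170, 121]

lanes per group: 128·1/32 = 4
vl = min(AVL, VLMAX) = min(3, 4) = 3
  i=0: sub(0x3a,0x86) → 4294967220
  i=1: sub(0x3d,0x7d) → 4294967232
  i=2: sub(0xec,0x42) → 170
  i=3: tail/keep → 121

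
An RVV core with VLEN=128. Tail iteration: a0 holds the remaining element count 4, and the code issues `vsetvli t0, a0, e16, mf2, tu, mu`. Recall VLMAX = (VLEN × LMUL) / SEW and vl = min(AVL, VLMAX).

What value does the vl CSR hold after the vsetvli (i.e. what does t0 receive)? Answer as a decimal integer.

lanes per group: 128·1/2/16 = 4
AVL=4 ≤ VLMAX=4, so vl = 4

vl = 4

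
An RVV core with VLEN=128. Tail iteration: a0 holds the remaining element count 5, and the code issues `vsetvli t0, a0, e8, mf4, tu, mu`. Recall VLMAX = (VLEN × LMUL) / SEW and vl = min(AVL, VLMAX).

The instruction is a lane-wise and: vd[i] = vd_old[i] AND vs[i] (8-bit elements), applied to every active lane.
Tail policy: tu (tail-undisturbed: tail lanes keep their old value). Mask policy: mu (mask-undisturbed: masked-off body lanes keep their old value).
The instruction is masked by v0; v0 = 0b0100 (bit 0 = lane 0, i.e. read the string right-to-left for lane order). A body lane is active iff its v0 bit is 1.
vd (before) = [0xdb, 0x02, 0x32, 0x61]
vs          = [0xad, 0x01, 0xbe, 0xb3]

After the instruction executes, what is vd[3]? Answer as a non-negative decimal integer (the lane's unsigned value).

vd[3] = 97

VLMAX = VLEN×LMUL/SEW = 128×1/4/8 = 4
vl ← min(5, 4) = 4
  i=0: mask-off/keep → 219
  i=1: mask-off/keep → 2
  i=2: and(0x32,0xbe) → 50
  i=3: mask-off/keep → 97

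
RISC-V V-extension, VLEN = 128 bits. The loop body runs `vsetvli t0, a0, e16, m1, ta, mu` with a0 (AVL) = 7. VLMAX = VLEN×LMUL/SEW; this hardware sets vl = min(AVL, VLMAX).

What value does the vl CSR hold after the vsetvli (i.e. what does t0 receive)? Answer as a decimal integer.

vl = 7

VLMAX = (128 × 1) / 16 = 8 lanes
AVL=7 ≤ VLMAX=8, so vl = 7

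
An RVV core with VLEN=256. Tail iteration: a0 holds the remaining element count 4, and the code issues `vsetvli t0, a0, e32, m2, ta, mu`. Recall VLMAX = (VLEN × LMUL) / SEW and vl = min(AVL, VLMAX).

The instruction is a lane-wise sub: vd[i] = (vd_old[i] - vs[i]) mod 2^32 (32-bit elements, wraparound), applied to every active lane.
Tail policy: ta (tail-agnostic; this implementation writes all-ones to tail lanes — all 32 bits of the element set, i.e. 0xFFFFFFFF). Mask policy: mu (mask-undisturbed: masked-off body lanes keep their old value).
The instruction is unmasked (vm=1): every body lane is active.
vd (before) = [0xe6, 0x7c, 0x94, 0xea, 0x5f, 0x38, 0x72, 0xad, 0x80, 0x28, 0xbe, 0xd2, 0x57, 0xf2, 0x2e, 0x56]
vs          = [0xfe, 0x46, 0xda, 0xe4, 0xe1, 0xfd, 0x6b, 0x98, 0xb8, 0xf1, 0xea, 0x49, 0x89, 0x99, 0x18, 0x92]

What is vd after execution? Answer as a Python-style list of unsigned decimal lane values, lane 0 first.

vd = [4294967272, 54, 4294967226, 6, 4294967295, 4294967295, 4294967295, 4294967295, 4294967295, 4294967295, 4294967295, 4294967295, 4294967295, 4294967295, 4294967295, 4294967295]

lanes per group: 256·2/32 = 16
vl ← min(4, 16) = 4
lane  0: sub(0xe6,0xfe) ⇒ 0xffffffe8
lane  1: sub(0x7c,0x46) ⇒ 0x36
lane  2: sub(0x94,0xda) ⇒ 0xffffffba
lane  3: sub(0xea,0xe4) ⇒ 0x06
lane  4: tail/ones ⇒ 0xffffffff
lane  5: tail/ones ⇒ 0xffffffff
lane  6: tail/ones ⇒ 0xffffffff
lane  7: tail/ones ⇒ 0xffffffff
lane  8: tail/ones ⇒ 0xffffffff
lane  9: tail/ones ⇒ 0xffffffff
lane 10: tail/ones ⇒ 0xffffffff
lane 11: tail/ones ⇒ 0xffffffff
lane 12: tail/ones ⇒ 0xffffffff
lane 13: tail/ones ⇒ 0xffffffff
lane 14: tail/ones ⇒ 0xffffffff
lane 15: tail/ones ⇒ 0xffffffff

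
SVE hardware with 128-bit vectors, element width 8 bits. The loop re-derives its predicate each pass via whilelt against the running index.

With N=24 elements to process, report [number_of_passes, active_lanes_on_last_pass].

[iterations, last_vl] = [2, 8]

register lanes = 128/8 = 16
iterations = ceil(24/16) = 2; final-pass vl = 8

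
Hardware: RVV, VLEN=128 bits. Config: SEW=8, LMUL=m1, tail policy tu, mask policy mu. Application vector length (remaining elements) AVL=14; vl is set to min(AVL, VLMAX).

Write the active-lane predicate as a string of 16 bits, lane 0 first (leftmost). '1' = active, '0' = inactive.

predicate = 1111111111111100

VLMAX = (128 × 1) / 8 = 16 lanes
AVL=14 ≤ VLMAX=16, so vl = 14
bits (lane 0 leftmost): 1111111111111100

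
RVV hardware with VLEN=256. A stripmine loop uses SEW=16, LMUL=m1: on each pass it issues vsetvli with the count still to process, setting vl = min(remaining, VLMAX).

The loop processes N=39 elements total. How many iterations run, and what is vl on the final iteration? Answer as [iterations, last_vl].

lanes per group: 256·1/16 = 16
N=39: ⌈39/16⌉ = 3 iters; last vl = 39 − 2×16 = 7

[iterations, last_vl] = [3, 7]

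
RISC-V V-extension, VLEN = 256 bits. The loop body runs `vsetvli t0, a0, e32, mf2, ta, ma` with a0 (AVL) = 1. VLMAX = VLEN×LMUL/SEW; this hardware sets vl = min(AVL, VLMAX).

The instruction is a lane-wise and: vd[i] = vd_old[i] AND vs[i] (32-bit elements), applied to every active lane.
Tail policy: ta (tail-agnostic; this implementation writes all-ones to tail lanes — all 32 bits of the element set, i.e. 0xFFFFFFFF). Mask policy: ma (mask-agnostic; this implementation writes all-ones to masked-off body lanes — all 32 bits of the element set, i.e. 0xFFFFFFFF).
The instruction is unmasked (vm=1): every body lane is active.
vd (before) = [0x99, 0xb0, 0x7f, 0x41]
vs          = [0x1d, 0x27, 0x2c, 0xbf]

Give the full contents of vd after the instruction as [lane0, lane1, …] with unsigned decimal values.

vd = [25, 4294967295, 4294967295, 4294967295]

VLMAX = (256 × 1/2) / 32 = 4 lanes
vl ← min(1, 4) = 1
vd[0] and(0x99,0x1d) -> 0x19
vd[1] tail/ones -> 0xffffffff
vd[2] tail/ones -> 0xffffffff
vd[3] tail/ones -> 0xffffffff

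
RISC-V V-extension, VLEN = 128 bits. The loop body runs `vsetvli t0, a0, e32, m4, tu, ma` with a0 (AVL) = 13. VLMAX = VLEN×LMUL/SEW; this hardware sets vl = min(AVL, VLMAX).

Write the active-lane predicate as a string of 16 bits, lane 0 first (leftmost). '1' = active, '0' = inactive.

lanes per group: 128·4/32 = 16
vl ← min(13, 16) = 13
bits (lane 0 leftmost): 1111111111111000

predicate = 1111111111111000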